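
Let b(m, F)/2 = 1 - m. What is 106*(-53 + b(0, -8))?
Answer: -5406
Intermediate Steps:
b(m, F) = 2 - 2*m (b(m, F) = 2*(1 - m) = 2 - 2*m)
106*(-53 + b(0, -8)) = 106*(-53 + (2 - 2*0)) = 106*(-53 + (2 + 0)) = 106*(-53 + 2) = 106*(-51) = -5406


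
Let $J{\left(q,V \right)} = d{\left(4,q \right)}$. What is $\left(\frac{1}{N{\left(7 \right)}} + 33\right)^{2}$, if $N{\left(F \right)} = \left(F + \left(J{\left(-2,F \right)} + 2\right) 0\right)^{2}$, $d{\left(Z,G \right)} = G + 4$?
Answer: $\frac{2617924}{2401} \approx 1090.3$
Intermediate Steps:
$d{\left(Z,G \right)} = 4 + G$
$J{\left(q,V \right)} = 4 + q$
$N{\left(F \right)} = F^{2}$ ($N{\left(F \right)} = \left(F + \left(\left(4 - 2\right) + 2\right) 0\right)^{2} = \left(F + \left(2 + 2\right) 0\right)^{2} = \left(F + 4 \cdot 0\right)^{2} = \left(F + 0\right)^{2} = F^{2}$)
$\left(\frac{1}{N{\left(7 \right)}} + 33\right)^{2} = \left(\frac{1}{7^{2}} + 33\right)^{2} = \left(\frac{1}{49} + 33\right)^{2} = \left(\frac{1618}{49}\right)^{2} = \frac{2617924}{2401}$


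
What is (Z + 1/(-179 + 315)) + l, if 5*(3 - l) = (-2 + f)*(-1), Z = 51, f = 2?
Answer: 7345/136 ≈ 54.007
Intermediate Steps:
l = 3 (l = 3 - (-2 + 2)*(-1)/5 = 3 - 0*(-1) = 3 - ⅕*0 = 3 + 0 = 3)
(Z + 1/(-179 + 315)) + l = (51 + 1/(-179 + 315)) + 3 = (51 + 1/136) + 3 = 6937/136 + 3 = 7345/136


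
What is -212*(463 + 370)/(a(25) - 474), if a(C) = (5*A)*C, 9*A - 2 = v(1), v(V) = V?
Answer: 529788/1297 ≈ 408.47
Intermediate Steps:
A = 1/3 (A = 2/9 + (1/9)*1 = 2/9 + 1/9 = 1/3 ≈ 0.33333)
a(C) = 5*C/3 (a(C) = (5*(1/3))*C = 5*C/3)
-212*(463 + 370)/(a(25) - 474) = -212*(463 + 370)/((5/3)*25 - 474) = -176596/(125/3 - 474) = -176596/(-1297/3) = -176596*(-3)/1297 = -212*(-2499/1297) = 529788/1297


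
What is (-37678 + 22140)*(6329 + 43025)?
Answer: -766862452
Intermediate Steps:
(-37678 + 22140)*(6329 + 43025) = -15538*49354 = -766862452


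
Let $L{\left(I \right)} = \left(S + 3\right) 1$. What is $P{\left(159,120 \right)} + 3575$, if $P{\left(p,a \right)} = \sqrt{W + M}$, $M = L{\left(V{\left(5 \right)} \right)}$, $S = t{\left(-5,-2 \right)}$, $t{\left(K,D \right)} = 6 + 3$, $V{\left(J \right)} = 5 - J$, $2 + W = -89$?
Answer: $3575 + i \sqrt{79} \approx 3575.0 + 8.8882 i$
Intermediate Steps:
$W = -91$ ($W = -2 - 89 = -91$)
$t{\left(K,D \right)} = 9$
$S = 9$
$L{\left(I \right)} = 12$ ($L{\left(I \right)} = \left(9 + 3\right) 1 = 12 \cdot 1 = 12$)
$M = 12$
$P{\left(p,a \right)} = i \sqrt{79}$ ($P{\left(p,a \right)} = \sqrt{-91 + 12} = \sqrt{-79} = i \sqrt{79}$)
$P{\left(159,120 \right)} + 3575 = i \sqrt{79} + 3575 = 3575 + i \sqrt{79}$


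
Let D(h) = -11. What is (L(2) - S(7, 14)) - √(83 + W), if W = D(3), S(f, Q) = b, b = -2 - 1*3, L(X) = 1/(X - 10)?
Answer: 39/8 - 6*√2 ≈ -3.6103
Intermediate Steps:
L(X) = 1/(-10 + X)
b = -5 (b = -2 - 3 = -5)
S(f, Q) = -5
W = -11
(L(2) - S(7, 14)) - √(83 + W) = (1/(-10 + 2) - 1*(-5)) - √(83 - 11) = (1/(-8) + 5) - √72 = (-⅛ + 5) - 6*√2 = 39/8 - 6*√2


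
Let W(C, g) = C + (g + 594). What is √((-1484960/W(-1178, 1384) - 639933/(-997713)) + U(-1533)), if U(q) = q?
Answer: I*√9369658490259405/1662855 ≈ 58.211*I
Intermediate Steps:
W(C, g) = 594 + C + g (W(C, g) = C + (594 + g) = 594 + C + g)
√((-1484960/W(-1178, 1384) - 639933/(-997713)) + U(-1533)) = √((-1484960/(594 - 1178 + 1384) - 639933/(-997713)) - 1533) = √((-1484960/800 - 639933*(-1/997713)) - 1533) = √((-1484960*1/800 + 213311/332571) - 1533) = √((-9281/5 + 213311/332571) - 1533) = √(-3085524896/1662855 - 1533) = √(-5634681611/1662855) = I*√9369658490259405/1662855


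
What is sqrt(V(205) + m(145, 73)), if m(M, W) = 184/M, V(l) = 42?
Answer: sqrt(909730)/145 ≈ 6.5779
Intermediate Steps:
sqrt(V(205) + m(145, 73)) = sqrt(42 + 184/145) = sqrt(6274/145) = sqrt(909730)/145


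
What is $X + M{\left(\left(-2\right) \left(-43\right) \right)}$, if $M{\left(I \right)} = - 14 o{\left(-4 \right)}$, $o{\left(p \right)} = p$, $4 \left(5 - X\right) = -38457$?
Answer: $\frac{38701}{4} \approx 9675.3$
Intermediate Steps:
$X = \frac{38477}{4}$ ($X = 5 - - \frac{38457}{4} = 5 + \frac{38457}{4} = \frac{38477}{4} \approx 9619.3$)
$M{\left(I \right)} = 56$ ($M{\left(I \right)} = \left(-14\right) \left(-4\right) = 56$)
$X + M{\left(\left(-2\right) \left(-43\right) \right)} = \frac{38477}{4} + 56 = \frac{38701}{4}$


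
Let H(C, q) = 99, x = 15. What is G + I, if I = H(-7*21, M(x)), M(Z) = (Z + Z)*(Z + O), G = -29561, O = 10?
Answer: -29462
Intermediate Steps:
M(Z) = 2*Z*(10 + Z) (M(Z) = (Z + Z)*(Z + 10) = (2*Z)*(10 + Z) = 2*Z*(10 + Z))
I = 99
G + I = -29561 + 99 = -29462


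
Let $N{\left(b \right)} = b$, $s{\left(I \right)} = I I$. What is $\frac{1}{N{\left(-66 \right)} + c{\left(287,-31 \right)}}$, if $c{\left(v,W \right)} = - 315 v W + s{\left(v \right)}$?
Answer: $\frac{1}{2884858} \approx 3.4664 \cdot 10^{-7}$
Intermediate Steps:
$s{\left(I \right)} = I^{2}$
$c{\left(v,W \right)} = v^{2} - 315 W v$ ($c{\left(v,W \right)} = - 315 v W + v^{2} = - 315 W v + v^{2} = v^{2} - 315 W v$)
$\frac{1}{N{\left(-66 \right)} + c{\left(287,-31 \right)}} = \frac{1}{-66 + 287 \left(287 - -9765\right)} = \frac{1}{-66 + 287 \left(287 + 9765\right)} = \frac{1}{-66 + 287 \cdot 10052} = \frac{1}{-66 + 2884924} = \frac{1}{2884858}$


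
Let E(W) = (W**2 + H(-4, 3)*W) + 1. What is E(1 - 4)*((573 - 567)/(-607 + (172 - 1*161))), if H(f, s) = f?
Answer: -33/149 ≈ -0.22148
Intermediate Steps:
E(W) = 1 + W**2 - 4*W (E(W) = (W**2 - 4*W) + 1 = 1 + W**2 - 4*W)
E(1 - 4)*((573 - 567)/(-607 + (172 - 1*161))) = (1 + (1 - 4)**2 - 4*(1 - 4))*((573 - 567)/(-607 + (172 - 1*161))) = (1 + (-3)**2 - 4*(-3))*(6/(-607 + (172 - 161))) = (1 + 9 + 12)*(6/(-607 + 11)) = 22*(6/(-596)) = 22*(6*(-1/596)) = 22*(-3/298) = -33/149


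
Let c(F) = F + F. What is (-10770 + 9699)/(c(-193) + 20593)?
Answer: -1071/20207 ≈ -0.053001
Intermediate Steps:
c(F) = 2*F
(-10770 + 9699)/(c(-193) + 20593) = (-10770 + 9699)/(2*(-193) + 20593) = -1071/(-386 + 20593) = -1071/20207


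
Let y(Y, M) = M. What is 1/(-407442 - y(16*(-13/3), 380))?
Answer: -1/407822 ≈ -2.4520e-6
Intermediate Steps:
1/(-407442 - y(16*(-13/3), 380)) = 1/(-407442 - 1*380) = 1/(-407442 - 380) = 1/(-407822) = -1/407822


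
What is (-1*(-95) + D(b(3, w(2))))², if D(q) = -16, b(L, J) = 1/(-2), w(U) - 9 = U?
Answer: 6241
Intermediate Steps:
w(U) = 9 + U
b(L, J) = -½
(-1*(-95) + D(b(3, w(2))))² = (-1*(-95) - 16)² = (95 - 16)² = 79² = 6241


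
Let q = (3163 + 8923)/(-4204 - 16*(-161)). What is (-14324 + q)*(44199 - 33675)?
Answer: -61385329098/407 ≈ -1.5082e+8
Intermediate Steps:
q = -6043/814 (q = 12086/(-4204 + 2576) = 12086/(-1628) = 12086*(-1/1628) = -6043/814 ≈ -7.4238)
(-14324 + q)*(44199 - 33675) = (-14324 - 6043/814)*(44199 - 33675) = -11665779/814*10524 = -61385329098/407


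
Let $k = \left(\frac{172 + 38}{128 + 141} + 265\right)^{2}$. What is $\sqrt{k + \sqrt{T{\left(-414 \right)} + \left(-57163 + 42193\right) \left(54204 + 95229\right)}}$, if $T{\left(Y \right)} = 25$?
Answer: $\frac{\sqrt{5111535025 + 72361 i \sqrt{2237011985}}}{269} \approx 278.97 + 84.77 i$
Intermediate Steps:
$k = \frac{5111535025}{72361}$ ($k = \left(\frac{210}{269} + 265\right)^{2} = \left(\frac{71495}{269}\right)^{2} = \frac{5111535025}{72361} \approx 70639.0$)
$\sqrt{k + \sqrt{T{\left(-414 \right)} + \left(-57163 + 42193\right) \left(54204 + 95229\right)}} = \sqrt{\frac{5111535025}{72361} + \sqrt{25 + \left(-57163 + 42193\right) \left(54204 + 95229\right)}} = \sqrt{\frac{5111535025}{72361} + \sqrt{25 - 2237012010}} = \sqrt{\frac{5111535025}{72361} + \sqrt{-2237011985}} = \sqrt{\frac{5111535025}{72361} + i \sqrt{2237011985}}$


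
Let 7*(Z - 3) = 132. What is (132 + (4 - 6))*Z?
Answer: 19890/7 ≈ 2841.4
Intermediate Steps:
Z = 153/7 (Z = 3 + (1/7)*132 = 3 + 132/7 = 153/7 ≈ 21.857)
(132 + (4 - 6))*Z = (132 + (4 - 6))*(153/7) = (132 - 2)*(153/7) = 130*(153/7) = 19890/7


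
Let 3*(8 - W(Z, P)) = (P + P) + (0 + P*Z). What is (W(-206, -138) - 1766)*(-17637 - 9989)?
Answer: 307808892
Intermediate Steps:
W(Z, P) = 8 - 2*P/3 - P*Z/3 (W(Z, P) = 8 - ((P + P) + (0 + P*Z))/3 = 8 - (2*P + P*Z)/3 = 8 + (-2*P/3 - P*Z/3) = 8 - 2*P/3 - P*Z/3)
(W(-206, -138) - 1766)*(-17637 - 9989) = ((8 - ⅔*(-138) - ⅓*(-138)*(-206)) - 1766)*(-17637 - 9989) = ((8 + 92 - 9476) - 1766)*(-27626) = (-9376 - 1766)*(-27626) = -11142*(-27626) = 307808892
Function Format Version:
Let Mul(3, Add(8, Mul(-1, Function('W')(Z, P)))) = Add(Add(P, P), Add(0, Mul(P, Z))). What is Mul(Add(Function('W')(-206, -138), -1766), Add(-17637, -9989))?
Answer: 307808892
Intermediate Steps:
Function('W')(Z, P) = Add(8, Mul(Rational(-2, 3), P), Mul(Rational(-1, 3), P, Z)) (Function('W')(Z, P) = Add(8, Mul(Rational(-1, 3), Add(Add(P, P), Add(0, Mul(P, Z))))) = Add(8, Mul(Rational(-1, 3), Add(Mul(2, P), Mul(P, Z)))) = Add(8, Add(Mul(Rational(-2, 3), P), Mul(Rational(-1, 3), P, Z))) = Add(8, Mul(Rational(-2, 3), P), Mul(Rational(-1, 3), P, Z)))
Mul(Add(Function('W')(-206, -138), -1766), Add(-17637, -9989)) = Mul(Add(Add(8, Mul(Rational(-2, 3), -138), Mul(Rational(-1, 3), -138, -206)), -1766), Add(-17637, -9989)) = Mul(Add(Add(8, 92, -9476), -1766), -27626) = Mul(Add(-9376, -1766), -27626) = Mul(-11142, -27626) = 307808892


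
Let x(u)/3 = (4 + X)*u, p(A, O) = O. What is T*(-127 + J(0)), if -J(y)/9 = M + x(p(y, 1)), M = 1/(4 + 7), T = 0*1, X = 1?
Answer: 0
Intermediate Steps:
T = 0
x(u) = 15*u (x(u) = 3*((4 + 1)*u) = 3*(5*u) = 15*u)
M = 1/11 ≈ 0.090909
J(y) = -1494/11 (J(y) = -9*(1/11 + 15*1) = -9*(1/11 + 15) = -9*166/11 = -1494/11)
T*(-127 + J(0)) = 0*(-127 - 1494/11) = 0*(-2891/11) = 0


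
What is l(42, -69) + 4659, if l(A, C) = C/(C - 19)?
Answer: 410061/88 ≈ 4659.8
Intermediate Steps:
l(A, C) = C/(-19 + C)
l(42, -69) + 4659 = -69/(-19 - 69) + 4659 = -69/(-88) + 4659 = -69*(-1/88) + 4659 = 69/88 + 4659 = 410061/88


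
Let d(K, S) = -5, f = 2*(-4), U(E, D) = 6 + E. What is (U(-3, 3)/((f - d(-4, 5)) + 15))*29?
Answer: 29/4 ≈ 7.2500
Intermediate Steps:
f = -8
(U(-3, 3)/((f - d(-4, 5)) + 15))*29 = ((6 - 3)/((-8 - 1*(-5)) + 15))*29 = (3/((-8 + 5) + 15))*29 = (3/(-3 + 15))*29 = (3/12)*29 = ((1/12)*3)*29 = (¼)*29 = 29/4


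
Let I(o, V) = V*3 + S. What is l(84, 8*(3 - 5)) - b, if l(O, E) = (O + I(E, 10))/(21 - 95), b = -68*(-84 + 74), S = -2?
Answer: -25216/37 ≈ -681.51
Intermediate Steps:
b = 680 (b = -68*(-10) = 680)
I(o, V) = -2 + 3*V (I(o, V) = V*3 - 2 = 3*V - 2 = -2 + 3*V)
l(O, E) = -14/37 - O/74 (l(O, E) = (O + (-2 + 3*10))/(21 - 95) = (O + (-2 + 30))/(-74) = (O + 28)*(-1/74) = (28 + O)*(-1/74) = -14/37 - O/74)
l(84, 8*(3 - 5)) - b = (-14/37 - 1/74*84) - 1*680 = (-14/37 - 42/37) - 680 = -56/37 - 680 = -25216/37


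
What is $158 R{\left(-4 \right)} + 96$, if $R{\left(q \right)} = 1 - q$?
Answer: $886$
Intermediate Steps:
$158 R{\left(-4 \right)} + 96 = 158 \left(1 - -4\right) + 96 = 158 \left(1 + 4\right) + 96 = 158 \cdot 5 + 96 = 790 + 96 = 886$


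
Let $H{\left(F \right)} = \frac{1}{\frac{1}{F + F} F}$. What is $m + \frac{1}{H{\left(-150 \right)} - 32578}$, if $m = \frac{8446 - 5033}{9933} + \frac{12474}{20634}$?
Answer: $\frac{1055037784477}{1112782706112} \approx 0.94811$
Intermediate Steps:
$H{\left(F \right)} = 2$ ($H{\left(F \right)} = \frac{1}{\frac{1}{2 F} F} = \frac{1}{\frac{1}{2}} = 2$)
$m = \frac{32388014}{34159587}$ ($m = \left(8446 - 5033\right) \frac{1}{9933} + 12474 \cdot \frac{1}{20634} = 3413 \cdot \frac{1}{9933} + \frac{2079}{3439} = \frac{3413}{9933} + \frac{2079}{3439} = \frac{32388014}{34159587} \approx 0.94814$)
$m + \frac{1}{H{\left(-150 \right)} - 32578} = \frac{32388014}{34159587} + \frac{1}{2 - 32578} = \frac{32388014}{34159587} + \frac{1}{-32576} = \frac{32388014}{34159587} - \frac{1}{32576} = \frac{1055037784477}{1112782706112}$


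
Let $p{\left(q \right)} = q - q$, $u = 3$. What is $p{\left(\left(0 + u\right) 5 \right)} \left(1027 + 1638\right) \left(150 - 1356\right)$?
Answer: $0$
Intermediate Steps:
$p{\left(q \right)} = 0$
$p{\left(\left(0 + u\right) 5 \right)} \left(1027 + 1638\right) \left(150 - 1356\right) = 0 \left(1027 + 1638\right) \left(150 - 1356\right) = 0 \cdot 2665 \left(-1206\right) = 0 \left(-3213990\right) = 0$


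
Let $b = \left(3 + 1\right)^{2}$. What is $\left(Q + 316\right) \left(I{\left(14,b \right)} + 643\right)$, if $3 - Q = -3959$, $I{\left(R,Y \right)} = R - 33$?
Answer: $2669472$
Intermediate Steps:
$b = 16$ ($b = 4^{2} = 16$)
$I{\left(R,Y \right)} = -33 + R$ ($I{\left(R,Y \right)} = R - 33 = -33 + R$)
$Q = 3962$ ($Q = 3 - -3959 = 3 + 3959 = 3962$)
$\left(Q + 316\right) \left(I{\left(14,b \right)} + 643\right) = \left(3962 + 316\right) \left(\left(-33 + 14\right) + 643\right) = 4278 \left(-19 + 643\right) = 4278 \cdot 624 = 2669472$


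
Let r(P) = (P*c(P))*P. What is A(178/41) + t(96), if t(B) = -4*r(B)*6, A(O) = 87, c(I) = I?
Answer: -21233577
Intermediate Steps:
r(P) = P**3 (r(P) = (P*P)*P = P**2*P = P**3)
t(B) = -24*B**3 (t(B) = -4*B**3*6 = -24*B**3)
A(178/41) + t(96) = 87 - 24*96**3 = 87 - 24*884736 = 87 - 21233664 = -21233577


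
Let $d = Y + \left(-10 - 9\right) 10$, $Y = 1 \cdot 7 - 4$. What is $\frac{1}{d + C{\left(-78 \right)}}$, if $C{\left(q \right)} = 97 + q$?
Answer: $- \frac{1}{168} \approx -0.0059524$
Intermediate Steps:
$Y = 3$ ($Y = 7 - 4 = 3$)
$d = -187$ ($d = 3 + \left(-10 - 9\right) 10 = 3 - 190 = -187$)
$\frac{1}{d + C{\left(-78 \right)}} = \frac{1}{-187 + \left(97 - 78\right)} = \frac{1}{-187 + 19} = \frac{1}{-168} = - \frac{1}{168}$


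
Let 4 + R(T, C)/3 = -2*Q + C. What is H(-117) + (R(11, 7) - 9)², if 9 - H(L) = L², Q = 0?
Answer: -13680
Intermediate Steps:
R(T, C) = -12 + 3*C (R(T, C) = -12 + 3*(-2*0 + C) = -12 + 3*(0 + C) = -12 + 3*C)
H(L) = 9 - L²
H(-117) + (R(11, 7) - 9)² = (9 - 1*(-117)²) + ((-12 + 3*7) - 9)² = (9 - 1*13689) + ((-12 + 21) - 9)² = (9 - 13689) + (9 - 9)² = -13680 + 0² = -13680 + 0 = -13680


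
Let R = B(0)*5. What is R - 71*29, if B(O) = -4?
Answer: -2079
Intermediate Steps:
R = -20 (R = -4*5 = -20)
R - 71*29 = -20 - 71*29 = -20 - 2059 = -2079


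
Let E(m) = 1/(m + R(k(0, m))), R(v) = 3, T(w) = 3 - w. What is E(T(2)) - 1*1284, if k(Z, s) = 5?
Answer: -5135/4 ≈ -1283.8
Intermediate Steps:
E(m) = 1/(3 + m) (E(m) = 1/(m + 3) = 1/(3 + m))
E(T(2)) - 1*1284 = 1/(3 + (3 - 1*2)) - 1*1284 = 1/(3 + (3 - 2)) - 1284 = 1/(3 + 1) - 1284 = 1/4 - 1284 = -5135/4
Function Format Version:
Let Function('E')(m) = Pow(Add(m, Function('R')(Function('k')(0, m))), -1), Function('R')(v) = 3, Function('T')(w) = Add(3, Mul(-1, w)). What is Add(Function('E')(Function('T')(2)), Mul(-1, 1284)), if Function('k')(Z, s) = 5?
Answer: Rational(-5135, 4) ≈ -1283.8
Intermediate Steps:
Function('E')(m) = Pow(Add(3, m), -1) (Function('E')(m) = Pow(Add(m, 3), -1) = Pow(Add(3, m), -1))
Add(Function('E')(Function('T')(2)), Mul(-1, 1284)) = Add(Pow(Add(3, Add(3, Mul(-1, 2))), -1), Mul(-1, 1284)) = Add(Pow(Add(3, Add(3, -2)), -1), -1284) = Add(Pow(Add(3, 1), -1), -1284) = Add(Pow(4, -1), -1284) = Add(Rational(1, 4), -1284) = Rational(-5135, 4)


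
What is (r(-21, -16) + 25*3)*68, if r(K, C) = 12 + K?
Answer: 4488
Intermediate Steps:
(r(-21, -16) + 25*3)*68 = ((12 - 21) + 25*3)*68 = (-9 + 75)*68 = 66*68 = 4488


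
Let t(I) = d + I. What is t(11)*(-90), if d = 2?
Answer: -1170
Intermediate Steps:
t(I) = 2 + I
t(11)*(-90) = (2 + 11)*(-90) = 13*(-90) = -1170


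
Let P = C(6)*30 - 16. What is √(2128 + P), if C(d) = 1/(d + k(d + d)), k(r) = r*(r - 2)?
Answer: √931497/21 ≈ 45.959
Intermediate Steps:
k(r) = r*(-2 + r)
C(d) = 1/(d + 2*d*(-2 + 2*d)) (C(d) = 1/(d + (d + d)*(-2 + (d + d))) = 1/(d + (2*d)*(-2 + 2*d)) = 1/(d + 2*d*(-2 + 2*d)))
P = -331/21 (P = (1/(6*(-3 + 4*6)))*30 - 16 = (1/(6*(-3 + 24)))*30 - 16 = ((⅙)/21)*30 - 16 = ((⅙)*(1/21))*30 - 16 = (1/126)*30 - 16 = 5/21 - 16 = -331/21 ≈ -15.762)
√(2128 + P) = √(2128 - 331/21) = √(44357/21) = √931497/21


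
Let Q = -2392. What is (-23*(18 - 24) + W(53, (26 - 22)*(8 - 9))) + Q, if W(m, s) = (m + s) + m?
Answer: -2152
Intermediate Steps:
W(m, s) = s + 2*m
(-23*(18 - 24) + W(53, (26 - 22)*(8 - 9))) + Q = (-23*(18 - 24) + ((26 - 22)*(8 - 9) + 2*53)) - 2392 = (-23*(-6) + (4*(-1) + 106)) - 2392 = (138 + (-4 + 106)) - 2392 = (138 + 102) - 2392 = 240 - 2392 = -2152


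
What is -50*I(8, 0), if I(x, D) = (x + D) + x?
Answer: -800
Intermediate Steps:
I(x, D) = D + 2*x (I(x, D) = (D + x) + x = D + 2*x)
-50*I(8, 0) = -50*(0 + 2*8) = -50*(0 + 16) = -50*16 = -800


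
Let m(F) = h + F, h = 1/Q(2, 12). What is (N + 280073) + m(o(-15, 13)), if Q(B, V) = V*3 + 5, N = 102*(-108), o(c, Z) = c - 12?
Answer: 11030231/41 ≈ 2.6903e+5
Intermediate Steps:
o(c, Z) = -12 + c
N = -11016
Q(B, V) = 5 + 3*V (Q(B, V) = 3*V + 5 = 5 + 3*V)
h = 1/41 (h = 1/(5 + 3*12) = 1/(5 + 36) = 1/41 ≈ 0.024390)
m(F) = 1/41 + F
(N + 280073) + m(o(-15, 13)) = (-11016 + 280073) + (1/41 + (-12 - 15)) = 269057 + (1/41 - 27) = 269057 - 1106/41 = 11030231/41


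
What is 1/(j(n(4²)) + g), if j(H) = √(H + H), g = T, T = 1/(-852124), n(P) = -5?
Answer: -852124/7261153113761 - 726115311376*I*√10/7261153113761 ≈ -1.1735e-7 - 0.31623*I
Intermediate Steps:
T = -1/852124 ≈ -1.1735e-6
g = -1/852124 ≈ -1.1735e-6
j(H) = √2*√H (j(H) = √(2*H) = √2*√H)
1/(j(n(4²)) + g) = 1/(√2*√(-5) - 1/852124) = 1/(√2*(I*√5) - 1/852124) = 1/(I*√10 - 1/852124) = 1/(-1/852124 + I*√10)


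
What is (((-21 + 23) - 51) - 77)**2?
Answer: 15876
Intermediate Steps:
(((-21 + 23) - 51) - 77)**2 = ((2 - 51) - 77)**2 = (-49 - 77)**2 = (-126)**2 = 15876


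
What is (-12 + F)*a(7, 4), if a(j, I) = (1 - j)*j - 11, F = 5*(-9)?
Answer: 3021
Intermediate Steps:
F = -45
a(j, I) = -11 + j*(1 - j) (a(j, I) = j*(1 - j) - 11 = -11 + j*(1 - j))
(-12 + F)*a(7, 4) = (-12 - 45)*(-11 + 7 - 1*7²) = -57*(-11 + 7 - 1*49) = -57*(-11 + 7 - 49) = -57*(-53) = 3021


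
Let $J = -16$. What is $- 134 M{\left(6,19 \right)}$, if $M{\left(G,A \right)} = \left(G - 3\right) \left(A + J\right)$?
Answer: $-1206$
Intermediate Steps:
$M{\left(G,A \right)} = \left(-16 + A\right) \left(-3 + G\right)$ ($M{\left(G,A \right)} = \left(G - 3\right) \left(A - 16\right) = \left(-3 + G\right) \left(-16 + A\right) = \left(-16 + A\right) \left(-3 + G\right)$)
$- 134 M{\left(6,19 \right)} = - 134 \left(48 - 96 - 57 + 19 \cdot 6\right) = - 134 \left(48 - 96 - 57 + 114\right) = \left(-134\right) 9 = -1206$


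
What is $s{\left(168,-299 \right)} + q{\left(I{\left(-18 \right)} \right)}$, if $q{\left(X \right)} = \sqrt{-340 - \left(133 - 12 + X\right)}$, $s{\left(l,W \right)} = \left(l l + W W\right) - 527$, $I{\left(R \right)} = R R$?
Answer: $117098 + i \sqrt{785} \approx 1.171 \cdot 10^{5} + 28.018 i$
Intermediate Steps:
$I{\left(R \right)} = R^{2}$
$s{\left(l,W \right)} = -527 + W^{2} + l^{2}$ ($s{\left(l,W \right)} = \left(l^{2} + W^{2}\right) - 527 = \left(W^{2} + l^{2}\right) - 527 = -527 + W^{2} + l^{2}$)
$q{\left(X \right)} = \sqrt{-461 - X}$ ($q{\left(X \right)} = \sqrt{-340 - \left(121 + X\right)} = \sqrt{-461 - X}$)
$s{\left(168,-299 \right)} + q{\left(I{\left(-18 \right)} \right)} = \left(-527 + \left(-299\right)^{2} + 168^{2}\right) + \sqrt{-461 - \left(-18\right)^{2}} = \left(-527 + 89401 + 28224\right) + \sqrt{-461 - 324} = 117098 + \sqrt{-461 - 324} = 117098 + \sqrt{-785} = 117098 + i \sqrt{785}$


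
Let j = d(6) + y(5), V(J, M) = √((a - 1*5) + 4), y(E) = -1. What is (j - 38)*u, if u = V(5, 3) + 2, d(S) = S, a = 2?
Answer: -99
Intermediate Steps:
V(J, M) = 1 (V(J, M) = √((2 - 1*5) + 4) = √((2 - 5) + 4) = √(-3 + 4) = √1 = 1)
j = 5 (j = 6 - 1 = 5)
u = 3 (u = 1 + 2 = 3)
(j - 38)*u = (5 - 38)*3 = -33*3 = -99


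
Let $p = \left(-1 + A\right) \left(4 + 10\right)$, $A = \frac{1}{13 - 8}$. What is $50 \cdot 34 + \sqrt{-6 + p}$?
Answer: $1700 + \frac{i \sqrt{430}}{5} \approx 1700.0 + 4.1473 i$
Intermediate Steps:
$A = \frac{1}{5} \approx 0.2$
$p = - \frac{56}{5}$ ($p = \left(-1 + \frac{1}{5}\right) \left(4 + 10\right) = \left(- \frac{4}{5}\right) 14 = - \frac{56}{5} \approx -11.2$)
$50 \cdot 34 + \sqrt{-6 + p} = 50 \cdot 34 + \sqrt{-6 - \frac{56}{5}} = 1700 + \sqrt{- \frac{86}{5}} = 1700 + \frac{i \sqrt{430}}{5}$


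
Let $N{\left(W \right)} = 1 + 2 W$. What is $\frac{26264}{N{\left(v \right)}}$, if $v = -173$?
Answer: $- \frac{26264}{345} \approx -76.128$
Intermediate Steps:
$\frac{26264}{N{\left(v \right)}} = \frac{26264}{1 + 2 \left(-173\right)} = \frac{26264}{1 - 346} = \frac{26264}{-345} = 26264 \left(- \frac{1}{345}\right) = - \frac{26264}{345}$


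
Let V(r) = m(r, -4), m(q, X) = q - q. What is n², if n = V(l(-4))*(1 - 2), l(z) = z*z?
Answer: 0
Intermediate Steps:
l(z) = z²
m(q, X) = 0
V(r) = 0
n = 0 (n = 0*(1 - 2) = 0*(-1) = 0)
n² = 0² = 0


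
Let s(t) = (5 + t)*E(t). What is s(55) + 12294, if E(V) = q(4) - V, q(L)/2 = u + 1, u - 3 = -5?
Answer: 8874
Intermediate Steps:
u = -2 (u = 3 - 5 = -2)
q(L) = -2 (q(L) = 2*(-2 + 1) = 2*(-1) = -2)
E(V) = -2 - V
s(t) = (-2 - t)*(5 + t) (s(t) = (5 + t)*(-2 - t) = (-2 - t)*(5 + t))
s(55) + 12294 = -(2 + 55)*(5 + 55) + 12294 = -1*57*60 + 12294 = -3420 + 12294 = 8874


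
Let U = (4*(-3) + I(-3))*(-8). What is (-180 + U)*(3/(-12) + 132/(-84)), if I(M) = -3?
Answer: 765/7 ≈ 109.29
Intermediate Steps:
U = 120 (U = (4*(-3) - 3)*(-8) = (-12 - 3)*(-8) = -15*(-8) = 120)
(-180 + U)*(3/(-12) + 132/(-84)) = (-180 + 120)*(3/(-12) + 132/(-84)) = -60*(3*(-1/12) + 132*(-1/84)) = -60*(-¼ - 11/7) = -60*(-51/28) = 765/7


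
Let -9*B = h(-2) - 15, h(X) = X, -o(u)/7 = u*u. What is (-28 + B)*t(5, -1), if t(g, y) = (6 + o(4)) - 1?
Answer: 25145/9 ≈ 2793.9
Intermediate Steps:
o(u) = -7*u² (o(u) = -7*u*u = -7*u²)
t(g, y) = -107 (t(g, y) = (6 - 7*4²) - 1 = (6 - 7*16) - 1 = (6 - 112) - 1 = -106 - 1 = -107)
B = 17/9 (B = -(-2 - 15)/9 = -⅑*(-17) = 17/9 ≈ 1.8889)
(-28 + B)*t(5, -1) = (-28 + 17/9)*(-107) = -235/9*(-107) = 25145/9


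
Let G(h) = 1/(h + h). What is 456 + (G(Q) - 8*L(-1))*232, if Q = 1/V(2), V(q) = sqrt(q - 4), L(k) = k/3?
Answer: 3224/3 + 116*I*sqrt(2) ≈ 1074.7 + 164.05*I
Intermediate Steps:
L(k) = k/3 (L(k) = k*(1/3) = k/3)
V(q) = sqrt(-4 + q)
Q = -I*sqrt(2)/2 (Q = 1/(sqrt(-4 + 2)) = 1/(sqrt(-2)) = 1/(I*sqrt(2)) = -I*sqrt(2)/2 ≈ -0.70711*I)
G(h) = 1/(2*h)
456 + (G(Q) - 8*L(-1))*232 = 456 + (1/(2*((-I*sqrt(2)/2))) - 8*(-1)/3)*232 = 456 + ((I*sqrt(2))/2 - 8*(-1/3))*232 = 456 + (I*sqrt(2)/2 + 8/3)*232 = 456 + (8/3 + I*sqrt(2)/2)*232 = 456 + (1856/3 + 116*I*sqrt(2)) = 3224/3 + 116*I*sqrt(2)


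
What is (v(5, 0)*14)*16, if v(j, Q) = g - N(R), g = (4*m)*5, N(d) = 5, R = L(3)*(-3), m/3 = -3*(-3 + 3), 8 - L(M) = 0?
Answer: -1120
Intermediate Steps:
L(M) = 8 (L(M) = 8 - 1*0 = 8 + 0 = 8)
m = 0 (m = 3*(-3*(-3 + 3)) = 3*(-3*0) = 3*0 = 0)
R = -24 (R = 8*(-3) = -24)
g = 0 (g = (4*0)*5 = 0*5 = 0)
v(j, Q) = -5 (v(j, Q) = 0 - 1*5 = 0 - 5 = -5)
(v(5, 0)*14)*16 = -5*14*16 = -70*16 = -1120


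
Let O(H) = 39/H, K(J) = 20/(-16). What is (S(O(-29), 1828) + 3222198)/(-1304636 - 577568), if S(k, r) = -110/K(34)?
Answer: -1611143/941102 ≈ -1.7120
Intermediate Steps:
K(J) = -5/4 (K(J) = 20*(-1/16) = -5/4)
S(k, r) = 88 (S(k, r) = -110/(-5/4) = -110*(-⅘) = 88)
(S(O(-29), 1828) + 3222198)/(-1304636 - 577568) = (88 + 3222198)/(-1304636 - 577568) = 3222286/(-1882204) = 3222286*(-1/1882204) = -1611143/941102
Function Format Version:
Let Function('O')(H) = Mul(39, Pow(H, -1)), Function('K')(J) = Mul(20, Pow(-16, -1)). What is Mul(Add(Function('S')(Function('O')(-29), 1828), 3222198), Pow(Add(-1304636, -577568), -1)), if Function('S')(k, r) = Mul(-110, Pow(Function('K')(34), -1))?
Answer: Rational(-1611143, 941102) ≈ -1.7120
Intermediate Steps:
Function('K')(J) = Rational(-5, 4) (Function('K')(J) = Mul(20, Rational(-1, 16)) = Rational(-5, 4))
Function('S')(k, r) = 88 (Function('S')(k, r) = Mul(-110, Pow(Rational(-5, 4), -1)) = Mul(-110, Rational(-4, 5)) = 88)
Mul(Add(Function('S')(Function('O')(-29), 1828), 3222198), Pow(Add(-1304636, -577568), -1)) = Mul(Add(88, 3222198), Pow(Add(-1304636, -577568), -1)) = Mul(3222286, Pow(-1882204, -1)) = Mul(3222286, Rational(-1, 1882204)) = Rational(-1611143, 941102)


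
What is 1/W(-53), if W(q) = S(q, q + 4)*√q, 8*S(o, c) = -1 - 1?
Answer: 4*I*√53/53 ≈ 0.54944*I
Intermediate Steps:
S(o, c) = -¼ (S(o, c) = (-1 - 1)/8 = (⅛)*(-2) = -¼)
W(q) = -√q/4
1/W(-53) = 1/(-I*√53/4) = 4*I*√53/53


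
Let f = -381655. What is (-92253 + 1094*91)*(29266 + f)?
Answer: -2572792089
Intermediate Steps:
(-92253 + 1094*91)*(29266 + f) = (-92253 + 1094*91)*(29266 - 381655) = (-92253 + 99554)*(-352389) = 7301*(-352389) = -2572792089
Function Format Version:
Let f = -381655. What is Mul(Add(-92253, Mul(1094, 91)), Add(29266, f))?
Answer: -2572792089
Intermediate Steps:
Mul(Add(-92253, Mul(1094, 91)), Add(29266, f)) = Mul(Add(-92253, Mul(1094, 91)), Add(29266, -381655)) = Mul(Add(-92253, 99554), -352389) = Mul(7301, -352389) = -2572792089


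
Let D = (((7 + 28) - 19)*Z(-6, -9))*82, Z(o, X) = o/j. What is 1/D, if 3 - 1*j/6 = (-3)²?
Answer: 3/656 ≈ 0.0045732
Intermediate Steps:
j = -36 (j = 18 - 6*(-3)² = 18 - 6*9 = 18 - 54 = -36)
Z(o, X) = -o/36 (Z(o, X) = o/(-36) = o*(-1/36) = -o/36)
D = 656/3 (D = (((7 + 28) - 19)*(-1/36*(-6)))*82 = ((35 - 19)*(⅙))*82 = (16*(⅙))*82 = (8/3)*82 = 656/3 ≈ 218.67)
1/D = 1/(656/3) = 3/656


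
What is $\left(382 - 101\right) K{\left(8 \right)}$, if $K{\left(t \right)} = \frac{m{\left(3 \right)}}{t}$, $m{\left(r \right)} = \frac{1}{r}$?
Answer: $\frac{281}{24} \approx 11.708$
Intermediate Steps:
$K{\left(t \right)} = \frac{1}{3 t}$
$\left(382 - 101\right) K{\left(8 \right)} = \left(382 - 101\right) \frac{1}{3 \cdot 8} = 281 \cdot \frac{1}{3} \cdot \frac{1}{8} = 281 \cdot \frac{1}{24} = \frac{281}{24}$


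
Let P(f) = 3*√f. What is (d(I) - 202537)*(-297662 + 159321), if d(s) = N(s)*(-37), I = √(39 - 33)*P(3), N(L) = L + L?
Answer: 28019171117 + 92135106*√2 ≈ 2.8149e+10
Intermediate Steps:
N(L) = 2*L
I = 9*√2 (I = √(39 - 33)*(3*√3) = √6*(3*√3) = 9*√2 ≈ 12.728)
d(s) = -74*s (d(s) = (2*s)*(-37) = -74*s)
(d(I) - 202537)*(-297662 + 159321) = (-666*√2 - 202537)*(-297662 + 159321) = (-666*√2 - 202537)*(-138341) = (-202537 - 666*√2)*(-138341) = 28019171117 + 92135106*√2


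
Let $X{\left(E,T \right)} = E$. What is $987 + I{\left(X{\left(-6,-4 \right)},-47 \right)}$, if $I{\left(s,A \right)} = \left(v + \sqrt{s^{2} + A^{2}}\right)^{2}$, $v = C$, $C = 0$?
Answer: $3232$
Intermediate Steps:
$v = 0$
$I{\left(s,A \right)} = A^{2} + s^{2}$ ($I{\left(s,A \right)} = \left(0 + \sqrt{s^{2} + A^{2}}\right)^{2} = \left(0 + \sqrt{A^{2} + s^{2}}\right)^{2} = \left(\sqrt{A^{2} + s^{2}}\right)^{2} = A^{2} + s^{2}$)
$987 + I{\left(X{\left(-6,-4 \right)},-47 \right)} = 987 + \left(\left(-47\right)^{2} + \left(-6\right)^{2}\right) = 987 + \left(2209 + 36\right) = 987 + 2245 = 3232$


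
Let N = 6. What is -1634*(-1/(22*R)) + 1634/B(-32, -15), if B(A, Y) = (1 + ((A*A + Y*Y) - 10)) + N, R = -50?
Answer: -59641/342650 ≈ -0.17406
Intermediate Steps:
B(A, Y) = -3 + A**2 + Y**2 (B(A, Y) = (1 + ((A*A + Y*Y) - 10)) + 6 = (1 + ((A**2 + Y**2) - 10)) + 6 = (1 + (-10 + A**2 + Y**2)) + 6 = (-9 + A**2 + Y**2) + 6 = -3 + A**2 + Y**2)
-1634*(-1/(22*R)) + 1634/B(-32, -15) = -1634/((-50*(-22))) + 1634/(-3 + (-32)**2 + (-15)**2) = -1634/1100 + 1634/(-3 + 1024 + 225) = -1634*1/1100 + 1634/1246 = -817/550 + 1634*(1/1246) = -817/550 + 817/623 = -59641/342650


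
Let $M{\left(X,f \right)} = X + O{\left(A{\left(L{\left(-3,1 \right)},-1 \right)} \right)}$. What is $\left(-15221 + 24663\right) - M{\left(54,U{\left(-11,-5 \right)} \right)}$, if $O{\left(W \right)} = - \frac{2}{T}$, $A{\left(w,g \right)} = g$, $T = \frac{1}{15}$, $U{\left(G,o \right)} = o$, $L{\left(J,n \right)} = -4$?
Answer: $9418$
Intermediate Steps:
$T = \frac{1}{15} \approx 0.066667$
$O{\left(W \right)} = -30$ ($O{\left(W \right)} = - 2 \frac{1}{\frac{1}{15}} = \left(-2\right) 15 = -30$)
$M{\left(X,f \right)} = -30 + X$ ($M{\left(X,f \right)} = X - 30 = -30 + X$)
$\left(-15221 + 24663\right) - M{\left(54,U{\left(-11,-5 \right)} \right)} = \left(-15221 + 24663\right) - \left(-30 + 54\right) = 9442 - 24 = 9418$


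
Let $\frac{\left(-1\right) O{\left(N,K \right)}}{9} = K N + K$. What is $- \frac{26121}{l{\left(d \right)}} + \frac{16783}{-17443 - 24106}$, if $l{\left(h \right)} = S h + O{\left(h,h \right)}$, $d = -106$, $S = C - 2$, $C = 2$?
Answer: $- \frac{198617227}{1387321110} \approx -0.14317$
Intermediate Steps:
$O{\left(N,K \right)} = - 9 K - 9 K N$ ($O{\left(N,K \right)} = - 9 \left(K N + K\right) = - 9 \left(K + K N\right) = - 9 K - 9 K N$)
$S = 0$ ($S = 2 - 2 = 0$)
$l{\left(h \right)} = - 9 h \left(1 + h\right)$ ($l{\left(h \right)} = 0 h - 9 h \left(1 + h\right) = 0 - 9 h \left(1 + h\right) = - 9 h \left(1 + h\right)$)
$- \frac{26121}{l{\left(d \right)}} + \frac{16783}{-17443 - 24106} = - \frac{26121}{\left(-9\right) \left(-106\right) \left(1 - 106\right)} + \frac{16783}{-17443 - 24106} = - \frac{26121}{\left(-9\right) \left(-106\right) \left(-105\right)} + \frac{16783}{-41549} = - \frac{26121}{-100170} + 16783 \left(- \frac{1}{41549}\right) = \left(-26121\right) \left(- \frac{1}{100170}\right) - \frac{16783}{41549} = \frac{8707}{33390} - \frac{16783}{41549} = - \frac{198617227}{1387321110}$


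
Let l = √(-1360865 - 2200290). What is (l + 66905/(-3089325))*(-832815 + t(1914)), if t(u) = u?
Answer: 3706095427/205955 - 830901*I*√3561155 ≈ 17995.0 - 1.568e+9*I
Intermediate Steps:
l = I*√3561155 (l = √(-3561155) = I*√3561155 ≈ 1887.1*I)
(l + 66905/(-3089325))*(-832815 + t(1914)) = (I*√3561155 + 66905/(-3089325))*(-832815 + 1914) = (I*√3561155 + 66905*(-1/3089325))*(-830901) = (I*√3561155 - 13381/617865)*(-830901) = (-13381/617865 + I*√3561155)*(-830901) = 3706095427/205955 - 830901*I*√3561155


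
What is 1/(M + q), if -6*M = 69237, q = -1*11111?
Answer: -2/45301 ≈ -4.4149e-5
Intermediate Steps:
q = -11111
M = -23079/2 (M = -⅙*69237 = -23079/2 ≈ -11540.)
1/(M + q) = 1/(-23079/2 - 11111) = 1/(-45301/2) = -2/45301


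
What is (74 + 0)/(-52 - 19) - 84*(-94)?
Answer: 560542/71 ≈ 7895.0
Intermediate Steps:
(74 + 0)/(-52 - 19) - 84*(-94) = 74/(-71) + 7896 = 74*(-1/71) + 7896 = -74/71 + 7896 = 560542/71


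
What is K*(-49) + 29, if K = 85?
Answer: -4136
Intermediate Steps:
K*(-49) + 29 = 85*(-49) + 29 = -4165 + 29 = -4136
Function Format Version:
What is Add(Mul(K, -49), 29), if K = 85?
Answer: -4136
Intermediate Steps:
Add(Mul(K, -49), 29) = Add(Mul(85, -49), 29) = Add(-4165, 29) = -4136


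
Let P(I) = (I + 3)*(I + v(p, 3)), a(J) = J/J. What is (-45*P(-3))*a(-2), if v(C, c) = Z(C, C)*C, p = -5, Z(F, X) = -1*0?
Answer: 0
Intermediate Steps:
Z(F, X) = 0
v(C, c) = 0 (v(C, c) = 0*C = 0)
a(J) = 1
P(I) = I*(3 + I) (P(I) = (I + 3)*(I + 0) = (3 + I)*I = I*(3 + I))
(-45*P(-3))*a(-2) = -(-135)*(3 - 3)*1 = -(-135)*0*1 = -45*0*1 = 0*1 = 0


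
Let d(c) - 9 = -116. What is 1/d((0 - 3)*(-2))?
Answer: -1/107 ≈ -0.0093458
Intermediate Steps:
d(c) = -107 (d(c) = 9 - 116 = -107)
1/d((0 - 3)*(-2)) = 1/(-107) = -1/107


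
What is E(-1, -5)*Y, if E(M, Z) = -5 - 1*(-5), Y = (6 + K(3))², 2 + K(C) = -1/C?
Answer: 0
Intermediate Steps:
K(C) = -2 - 1/C
Y = 121/9 (Y = (6 + (-2 - 1/3))² = (6 + (-2 - 1*⅓))² = (6 + (-2 - ⅓))² = (6 - 7/3)² = (11/3)² = 121/9 ≈ 13.444)
E(M, Z) = 0 (E(M, Z) = -5 + 5 = 0)
E(-1, -5)*Y = 0*(121/9) = 0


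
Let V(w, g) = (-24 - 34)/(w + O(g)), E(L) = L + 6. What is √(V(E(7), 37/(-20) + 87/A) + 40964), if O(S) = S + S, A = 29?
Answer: 4*√6658594/51 ≈ 202.39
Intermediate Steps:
O(S) = 2*S
E(L) = 6 + L
V(w, g) = -58/(w + 2*g) (V(w, g) = (-24 - 34)/(w + 2*g) = -58/(w + 2*g))
√(V(E(7), 37/(-20) + 87/A) + 40964) = √(-58/((6 + 7) + 2*(37/(-20) + 87/29)) + 40964) = √(-58/(13 + 2*(37*(-1/20) + 87*(1/29))) + 40964) = √(-58/(13 + 2*(-37/20 + 3)) + 40964) = √(-58/(13 + 2*(23/20)) + 40964) = √(-58/(13 + 23/10) + 40964) = √(-58/153/10 + 40964) = √(-58*10/153 + 40964) = √(-580/153 + 40964) = √(6266912/153) = 4*√6658594/51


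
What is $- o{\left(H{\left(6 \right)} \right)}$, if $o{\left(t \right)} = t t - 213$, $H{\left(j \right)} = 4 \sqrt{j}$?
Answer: $117$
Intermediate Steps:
$o{\left(t \right)} = -213 + t^{2}$ ($o{\left(t \right)} = t^{2} - 213 = -213 + t^{2}$)
$- o{\left(H{\left(6 \right)} \right)} = - (-213 + \left(4 \sqrt{6}\right)^{2}) = - (-213 + 96) = \left(-1\right) \left(-117\right) = 117$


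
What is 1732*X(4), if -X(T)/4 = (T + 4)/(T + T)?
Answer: -6928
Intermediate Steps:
X(T) = -2*(4 + T)/T (X(T) = -4*(T + 4)/(T + T) = -4*(4 + T)/(2*T) = -4*(4 + T)*1/(2*T) = -2*(4 + T)/T)
1732*X(4) = 1732*(-2 - 8/4) = 1732*(-2 - 8*1/4) = 1732*(-2 - 2) = 1732*(-4) = -6928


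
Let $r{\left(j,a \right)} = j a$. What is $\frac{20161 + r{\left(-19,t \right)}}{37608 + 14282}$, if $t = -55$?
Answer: $\frac{10603}{25945} \approx 0.40867$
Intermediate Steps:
$r{\left(j,a \right)} = a j$
$\frac{20161 + r{\left(-19,t \right)}}{37608 + 14282} = \frac{20161 - -1045}{37608 + 14282} = \frac{20161 + 1045}{51890} = 21206 \cdot \frac{1}{51890} = \frac{10603}{25945}$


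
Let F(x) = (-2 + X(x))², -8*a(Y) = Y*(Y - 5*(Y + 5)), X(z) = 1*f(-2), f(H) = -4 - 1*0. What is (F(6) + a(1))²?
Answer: 100489/64 ≈ 1570.1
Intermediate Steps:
f(H) = -4 (f(H) = -4 + 0 = -4)
X(z) = -4 (X(z) = 1*(-4) = -4)
a(Y) = -Y*(-25 - 4*Y)/8 (a(Y) = -Y*(Y - 5*(Y + 5))/8 = -Y*(Y - 5*(5 + Y))/8 = -Y*(Y + (-25 - 5*Y))/8 = -Y*(-25 - 4*Y)/8)
F(x) = 36 (F(x) = (-2 - 4)² = (-6)² = 36)
(F(6) + a(1))² = (36 + (⅛)*1*(25 + 4*1))² = (36 + (⅛)*1*(25 + 4))² = (36 + (⅛)*1*29)² = (36 + 29/8)² = (317/8)² = 100489/64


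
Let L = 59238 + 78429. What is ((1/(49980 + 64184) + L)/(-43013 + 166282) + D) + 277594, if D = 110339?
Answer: 5459351094521617/14072882116 ≈ 3.8793e+5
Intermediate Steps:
L = 137667
((1/(49980 + 64184) + L)/(-43013 + 166282) + D) + 277594 = ((1/(49980 + 64184) + 137667)/(-43013 + 166282) + 110339) + 277594 = ((1/114164 + 137667)/123269 + 110339) + 277594 = ((1/114164 + 137667)*(1/123269) + 110339) + 277594 = ((15716615389/114164)*(1/123269) + 110339) + 277594 = (15716615389/14072882116 + 110339) + 277594 = 1552803456412713/14072882116 + 277594 = 5459351094521617/14072882116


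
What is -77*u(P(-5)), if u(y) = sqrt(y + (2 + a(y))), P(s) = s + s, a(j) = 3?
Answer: -77*I*sqrt(5) ≈ -172.18*I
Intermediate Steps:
P(s) = 2*s
u(y) = sqrt(5 + y) (u(y) = sqrt(y + (2 + 3)) = sqrt(y + 5) = sqrt(5 + y))
-77*u(P(-5)) = -77*sqrt(5 + 2*(-5)) = -77*sqrt(5 - 10) = -77*I*sqrt(5)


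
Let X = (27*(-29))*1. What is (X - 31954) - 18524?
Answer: -51261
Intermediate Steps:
X = -783 (X = -783*1 = -783)
(X - 31954) - 18524 = (-783 - 31954) - 18524 = -32737 - 18524 = -51261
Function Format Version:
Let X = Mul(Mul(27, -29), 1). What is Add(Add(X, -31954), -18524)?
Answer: -51261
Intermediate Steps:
X = -783 (X = Mul(-783, 1) = -783)
Add(Add(X, -31954), -18524) = Add(Add(-783, -31954), -18524) = Add(-32737, -18524) = -51261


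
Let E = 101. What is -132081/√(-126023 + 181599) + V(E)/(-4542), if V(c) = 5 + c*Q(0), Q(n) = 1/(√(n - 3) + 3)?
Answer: (-299955951*√41682 - 69470*√3 + 1611704*I + 899867853*I*√13894)/(63106548*(√3 - 3*I)) ≈ -560.28 + 0.0032095*I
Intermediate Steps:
Q(n) = 1/(3 + √(-3 + n)) (Q(n) = 1/(√(-3 + n) + 3) = 1/(3 + √(-3 + n)))
V(c) = 5 + c/(3 + I*√3) (V(c) = 5 + c/(3 + √(-3 + 0)) = 5 + c/(3 + √(-3)) = 5 + c/(3 + I*√3))
-132081/√(-126023 + 181599) + V(E)/(-4542) = -132081/√(-126023 + 181599) + (5 + (¼)*101 - 1/12*I*101*√3)/(-4542) = -132081*√13894/27788 + (5 + 101/4 - 101*I*√3/12)*(-1/4542) = -132081*√13894/27788 + (121/4 - 101*I*√3/12)*(-1/4542) = -132081*√13894/27788 + (-121/18168 + 101*I*√3/54504) = -121/18168 - 132081*√13894/27788 + 101*I*√3/54504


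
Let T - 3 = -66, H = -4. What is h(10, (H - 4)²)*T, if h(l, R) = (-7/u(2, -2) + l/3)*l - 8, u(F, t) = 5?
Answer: -714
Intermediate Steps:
T = -63 (T = 3 - 66 = -63)
h(l, R) = -8 + l*(-7/5 + l/3) (h(l, R) = (-7/5 + l/3)*l - 8 = l*(-7/5 + l/3) - 8 = -8 + l*(-7/5 + l/3))
h(10, (H - 4)²)*T = (-8 - 7/5*10 + (⅓)*10²)*(-63) = (-8 - 14 + (⅓)*100)*(-63) = (-8 - 14 + 100/3)*(-63) = (34/3)*(-63) = -714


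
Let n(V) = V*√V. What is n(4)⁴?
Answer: 4096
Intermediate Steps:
n(V) = V^(3/2)
n(4)⁴ = (4^(3/2))⁴ = 8⁴ = 4096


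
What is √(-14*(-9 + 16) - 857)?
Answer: I*√955 ≈ 30.903*I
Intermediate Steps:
√(-14*(-9 + 16) - 857) = √(-14*7 - 857) = √(-98 - 857) = √(-955) = I*√955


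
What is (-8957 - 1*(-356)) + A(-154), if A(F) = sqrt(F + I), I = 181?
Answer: -8601 + 3*sqrt(3) ≈ -8595.8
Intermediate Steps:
A(F) = sqrt(181 + F) (A(F) = sqrt(F + 181) = sqrt(181 + F))
(-8957 - 1*(-356)) + A(-154) = (-8957 - 1*(-356)) + sqrt(181 - 154) = (-8957 + 356) + sqrt(27) = -8601 + 3*sqrt(3)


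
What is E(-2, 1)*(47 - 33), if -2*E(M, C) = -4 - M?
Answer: 14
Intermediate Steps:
E(M, C) = 2 + M/2 (E(M, C) = -(-4 - M)/2 = 2 + M/2)
E(-2, 1)*(47 - 33) = (2 + (½)*(-2))*(47 - 33) = (2 - 1)*14 = 1*14 = 14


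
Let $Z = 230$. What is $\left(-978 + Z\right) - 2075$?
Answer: $-2823$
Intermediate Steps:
$\left(-978 + Z\right) - 2075 = \left(-978 + 230\right) - 2075 = -748 - 2075 = -2823$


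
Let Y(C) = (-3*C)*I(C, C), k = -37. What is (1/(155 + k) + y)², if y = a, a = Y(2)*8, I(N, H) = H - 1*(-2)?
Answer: 513249025/13924 ≈ 36861.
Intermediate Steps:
I(N, H) = 2 + H (I(N, H) = H + 2 = 2 + H)
Y(C) = -3*C*(2 + C) (Y(C) = (-3*C)*(2 + C) = -3*C*(2 + C))
a = -192 (a = -3*2*(2 + 2)*8 = -3*2*4*8 = -24*8 = -192)
y = -192
(1/(155 + k) + y)² = (1/(155 - 37) - 192)² = (1/118 - 192)² = (-22655/118)² = 513249025/13924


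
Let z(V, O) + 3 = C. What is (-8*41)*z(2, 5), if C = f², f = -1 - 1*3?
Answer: -4264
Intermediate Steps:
f = -4 (f = -1 - 3 = -4)
C = 16 (C = (-4)² = 16)
z(V, O) = 13 (z(V, O) = -3 + 16 = 13)
(-8*41)*z(2, 5) = -8*41*13 = -328*13 = -4264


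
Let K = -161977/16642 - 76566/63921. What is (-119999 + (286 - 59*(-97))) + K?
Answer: -40423714786123/354591094 ≈ -1.1400e+5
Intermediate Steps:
K = -3875981063/354591094 (K = -161977*1/16642 - 76566*1/63921 = -161977/16642 - 25522/21307 = -3875981063/354591094 ≈ -10.931)
(-119999 + (286 - 59*(-97))) + K = (-119999 + (286 - 59*(-97))) - 3875981063/354591094 = (-119999 + (286 + 5723)) - 3875981063/354591094 = (-119999 + 6009) - 3875981063/354591094 = -113990 - 3875981063/354591094 = -40423714786123/354591094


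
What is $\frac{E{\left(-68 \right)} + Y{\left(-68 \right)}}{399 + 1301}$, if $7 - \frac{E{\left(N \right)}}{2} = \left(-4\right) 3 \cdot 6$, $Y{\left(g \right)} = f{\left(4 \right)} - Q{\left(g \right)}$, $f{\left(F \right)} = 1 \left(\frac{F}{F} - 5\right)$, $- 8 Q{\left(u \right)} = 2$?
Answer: $\frac{617}{6800} \approx 0.090735$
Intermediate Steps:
$Q{\left(u \right)} = - \frac{1}{4}$ ($Q{\left(u \right)} = \left(- \frac{1}{8}\right) 2 = - \frac{1}{4}$)
$f{\left(F \right)} = -4$ ($f{\left(F \right)} = 1 \left(1 - 5\right) = 1 \left(-4\right) = -4$)
$Y{\left(g \right)} = - \frac{15}{4}$ ($Y{\left(g \right)} = -4 - - \frac{1}{4} = -4 + \frac{1}{4} = - \frac{15}{4}$)
$E{\left(N \right)} = 158$ ($E{\left(N \right)} = 14 - 2 \left(-4\right) 3 \cdot 6 = 14 - 2 \left(\left(-12\right) 6\right) = 14 - -144 = 14 + 144 = 158$)
$\frac{E{\left(-68 \right)} + Y{\left(-68 \right)}}{399 + 1301} = \frac{158 - \frac{15}{4}}{399 + 1301} = \frac{617}{4 \cdot 1700} = \frac{617}{4} \cdot \frac{1}{1700} = \frac{617}{6800}$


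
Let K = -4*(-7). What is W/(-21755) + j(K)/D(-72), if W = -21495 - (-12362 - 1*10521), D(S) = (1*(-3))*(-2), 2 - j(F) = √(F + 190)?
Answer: 17591/65265 - √218/6 ≈ -2.1913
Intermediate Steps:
K = 28
j(F) = 2 - √(190 + F) (j(F) = 2 - √(F + 190) = 2 - √(190 + F))
D(S) = 6 (D(S) = -3*(-2) = 6)
W = 1388 (W = -21495 - (-12362 - 10521) = -21495 - 1*(-22883) = -21495 + 22883 = 1388)
W/(-21755) + j(K)/D(-72) = 1388/(-21755) + (2 - √(190 + 28))/6 = 1388*(-1/21755) + (2 - √218)*(⅙) = -1388/21755 + (⅓ - √218/6) = 17591/65265 - √218/6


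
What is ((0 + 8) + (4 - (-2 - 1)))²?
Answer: 225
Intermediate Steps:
((0 + 8) + (4 - (-2 - 1)))² = (8 + (4 - 1*(-3)))² = (8 + (4 + 3))² = (8 + 7)² = 15² = 225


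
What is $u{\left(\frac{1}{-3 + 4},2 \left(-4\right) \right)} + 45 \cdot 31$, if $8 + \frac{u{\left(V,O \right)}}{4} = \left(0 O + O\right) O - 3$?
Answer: $1607$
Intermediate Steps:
$u{\left(V,O \right)} = -44 + 4 O^{2}$ ($u{\left(V,O \right)} = -32 + 4 \left(\left(0 O + O\right) O - 3\right) = -32 + 4 \left(\left(0 + O\right) O - 3\right) = -32 + 4 \left(O O - 3\right) = -32 + 4 \left(O^{2} - 3\right) = -32 + 4 \left(-3 + O^{2}\right) = -32 + \left(-12 + 4 O^{2}\right) = -44 + 4 O^{2}$)
$u{\left(\frac{1}{-3 + 4},2 \left(-4\right) \right)} + 45 \cdot 31 = \left(-44 + 4 \left(2 \left(-4\right)\right)^{2}\right) + 45 \cdot 31 = \left(-44 + 4 \left(-8\right)^{2}\right) + 1395 = \left(-44 + 4 \cdot 64\right) + 1395 = \left(-44 + 256\right) + 1395 = 212 + 1395 = 1607$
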